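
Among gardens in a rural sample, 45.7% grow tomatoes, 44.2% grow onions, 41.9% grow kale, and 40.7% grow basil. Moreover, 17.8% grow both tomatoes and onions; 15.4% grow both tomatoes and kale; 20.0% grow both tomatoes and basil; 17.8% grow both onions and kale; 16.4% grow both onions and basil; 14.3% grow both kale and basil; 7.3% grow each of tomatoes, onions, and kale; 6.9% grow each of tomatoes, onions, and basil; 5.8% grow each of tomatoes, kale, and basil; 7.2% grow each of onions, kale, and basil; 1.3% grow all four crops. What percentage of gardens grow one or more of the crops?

96.7%

By inclusion-exclusion,
P(at least one) = 45.7 + 44.2 + 41.9 + 40.7 − 17.8 − 15.4 − 20.0 − 17.8 − 16.4 − 14.3 + 7.3 + 6.9 + 5.8 + 7.2 − 1.3 = 96.7%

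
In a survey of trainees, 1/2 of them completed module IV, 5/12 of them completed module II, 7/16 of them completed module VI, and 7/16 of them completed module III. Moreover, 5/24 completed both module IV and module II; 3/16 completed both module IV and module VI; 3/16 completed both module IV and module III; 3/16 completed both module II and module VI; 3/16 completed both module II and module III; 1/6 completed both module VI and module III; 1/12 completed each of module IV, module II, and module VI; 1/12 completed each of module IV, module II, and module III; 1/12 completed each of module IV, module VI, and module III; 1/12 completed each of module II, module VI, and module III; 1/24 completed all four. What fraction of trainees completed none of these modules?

1/24

Inclusion–exclusion gives
P(union) = 1/2 + 5/12 + 7/16 + 7/16 − 5/24 − 3/16 − 3/16 − 3/16 − 3/16 − 1/6 + 1/12 + 1/12 + 1/12 + 1/12 − 1/24 = 23/24
P(none) = 1 − 23/24 = 1/24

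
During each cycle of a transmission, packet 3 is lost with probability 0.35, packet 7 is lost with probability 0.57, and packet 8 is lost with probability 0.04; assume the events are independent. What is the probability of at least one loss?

Independence gives P(none) = ∏(1 − pᵢ).
P(none) = (1 − 0.35) × (1 − 0.57) × (1 − 0.04) = 0.65 × 0.43 × 0.96 = 0.26832
P(at least one) = 1 − 0.26832 = 0.73168

0.73168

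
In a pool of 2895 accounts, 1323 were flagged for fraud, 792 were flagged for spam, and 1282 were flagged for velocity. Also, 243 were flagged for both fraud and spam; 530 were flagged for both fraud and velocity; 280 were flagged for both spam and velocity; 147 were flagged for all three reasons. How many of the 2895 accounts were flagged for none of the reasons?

By inclusion–exclusion:
|union| = 1323 + 792 + 1282 − 243 − 530 − 280 + 147 = 2491
None: 2895 − 2491 = 404

404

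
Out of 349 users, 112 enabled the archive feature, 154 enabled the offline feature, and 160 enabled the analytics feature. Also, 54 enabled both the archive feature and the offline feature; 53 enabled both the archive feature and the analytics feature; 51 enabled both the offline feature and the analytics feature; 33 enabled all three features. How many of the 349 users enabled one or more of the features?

|at least one| = 112 + 154 + 160 − 54 − 53 − 51 + 33 = 301

301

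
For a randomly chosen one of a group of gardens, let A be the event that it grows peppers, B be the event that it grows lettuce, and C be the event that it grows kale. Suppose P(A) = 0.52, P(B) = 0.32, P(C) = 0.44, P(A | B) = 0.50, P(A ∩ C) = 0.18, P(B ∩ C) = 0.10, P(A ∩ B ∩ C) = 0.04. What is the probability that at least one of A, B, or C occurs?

P(A ∩ B) = P(B)·P(A|B) = 0.32 × 0.50 = 0.16
P(A ∪ B ∪ C) = 0.52 + 0.32 + 0.44 − 0.16 − 0.18 − 0.10 + 0.04 = 0.88

0.88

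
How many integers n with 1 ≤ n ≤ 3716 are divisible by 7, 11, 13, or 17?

1199

530 + 337 + 285 + 218 − 48 − 40 − 31 − 25 − 19 − 16 + 3 + 2 + 2 + 1 − 0 = 1199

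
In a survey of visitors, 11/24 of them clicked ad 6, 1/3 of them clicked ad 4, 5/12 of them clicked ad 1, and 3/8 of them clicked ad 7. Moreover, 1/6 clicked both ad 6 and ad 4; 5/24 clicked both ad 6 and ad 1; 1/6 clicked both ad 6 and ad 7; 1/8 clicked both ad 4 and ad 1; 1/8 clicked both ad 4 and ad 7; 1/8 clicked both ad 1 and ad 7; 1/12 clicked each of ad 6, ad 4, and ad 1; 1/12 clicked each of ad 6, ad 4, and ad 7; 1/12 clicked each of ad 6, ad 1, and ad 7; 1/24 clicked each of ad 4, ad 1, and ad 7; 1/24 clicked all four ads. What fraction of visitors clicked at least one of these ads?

11/12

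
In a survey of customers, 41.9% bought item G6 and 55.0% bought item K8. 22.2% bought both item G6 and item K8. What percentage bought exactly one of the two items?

P(exactly one) = 41.9 + 55.0 − 2·22.2 = 52.5%

52.5%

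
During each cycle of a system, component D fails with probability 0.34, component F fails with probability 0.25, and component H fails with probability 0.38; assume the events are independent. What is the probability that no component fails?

0.3069

Since the events are independent, P(none) is the product of the individual non-occurrence probabilities.
P(none) = (1 − 0.34) × (1 − 0.25) × (1 − 0.38) = 0.66 × 0.75 × 0.62 = 0.3069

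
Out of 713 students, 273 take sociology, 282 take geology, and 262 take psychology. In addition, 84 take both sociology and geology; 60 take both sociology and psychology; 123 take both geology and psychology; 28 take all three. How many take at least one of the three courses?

578

|at least one| = 273 + 282 + 262 − 84 − 60 − 123 + 28 = 578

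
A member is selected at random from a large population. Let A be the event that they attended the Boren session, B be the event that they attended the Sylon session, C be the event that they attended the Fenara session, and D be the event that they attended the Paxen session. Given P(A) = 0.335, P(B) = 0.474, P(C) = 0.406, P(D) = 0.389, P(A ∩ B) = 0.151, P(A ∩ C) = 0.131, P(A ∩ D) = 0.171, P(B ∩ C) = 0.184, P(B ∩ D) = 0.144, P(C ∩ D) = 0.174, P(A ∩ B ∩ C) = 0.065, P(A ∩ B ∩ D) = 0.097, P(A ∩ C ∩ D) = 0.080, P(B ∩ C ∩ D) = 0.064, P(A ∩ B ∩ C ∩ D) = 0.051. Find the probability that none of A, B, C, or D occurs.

By inclusion–exclusion:
P(A ∪ B ∪ C ∪ D) = 0.335 + 0.474 + 0.406 + 0.389 − 0.151 − 0.131 − 0.171 − 0.184 − 0.144 − 0.174 + 0.065 + 0.097 + 0.080 + 0.064 − 0.051 = 0.904
P(none) = 1 − 0.904 = 0.096

0.096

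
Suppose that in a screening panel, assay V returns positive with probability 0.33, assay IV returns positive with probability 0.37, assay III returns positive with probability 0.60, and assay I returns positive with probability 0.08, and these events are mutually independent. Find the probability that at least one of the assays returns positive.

P(none) = (1 − 0.33) × (1 − 0.37) × (1 − 0.60) × (1 − 0.08) = 0.67 × 0.63 × 0.40 × 0.92 = 0.1553328
P(at least one) = 1 − 0.1553328 = 0.8446672

0.8446672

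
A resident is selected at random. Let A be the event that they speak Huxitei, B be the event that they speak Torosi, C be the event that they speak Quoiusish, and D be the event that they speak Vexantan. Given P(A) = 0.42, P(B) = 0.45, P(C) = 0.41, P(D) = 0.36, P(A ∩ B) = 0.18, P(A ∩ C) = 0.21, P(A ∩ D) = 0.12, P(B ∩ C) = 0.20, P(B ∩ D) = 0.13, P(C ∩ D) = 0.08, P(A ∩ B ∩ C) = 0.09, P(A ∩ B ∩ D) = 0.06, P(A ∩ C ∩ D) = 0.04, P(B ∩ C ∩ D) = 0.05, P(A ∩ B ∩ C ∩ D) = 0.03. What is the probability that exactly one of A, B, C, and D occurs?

0.40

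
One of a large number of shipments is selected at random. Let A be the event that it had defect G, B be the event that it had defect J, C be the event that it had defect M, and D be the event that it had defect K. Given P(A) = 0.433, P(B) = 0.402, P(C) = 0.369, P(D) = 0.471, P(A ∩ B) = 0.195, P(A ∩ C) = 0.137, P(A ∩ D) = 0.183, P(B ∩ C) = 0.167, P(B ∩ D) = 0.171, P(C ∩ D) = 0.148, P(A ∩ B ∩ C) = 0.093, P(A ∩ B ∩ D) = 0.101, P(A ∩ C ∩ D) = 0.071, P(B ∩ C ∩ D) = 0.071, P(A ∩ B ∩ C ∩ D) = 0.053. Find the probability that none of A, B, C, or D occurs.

P(A ∪ B ∪ C ∪ D) = 0.433 + 0.402 + 0.369 + 0.471 − 0.195 − 0.137 − 0.183 − 0.167 − 0.171 − 0.148 + 0.093 + 0.101 + 0.071 + 0.071 − 0.053 = 0.957
P(none) = 1 − 0.957 = 0.043

0.043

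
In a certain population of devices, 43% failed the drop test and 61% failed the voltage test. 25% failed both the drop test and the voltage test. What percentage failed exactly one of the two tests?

54%

By inclusion–exclusion (exactly-one form):
P(exactly one) = 43 + 61 − 2·25 = 54%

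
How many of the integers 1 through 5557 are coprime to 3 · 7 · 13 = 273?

Inclusion–exclusion gives
⌊5557/3⌋ + ⌊5557/7⌋ + ⌊5557/13⌋ − ⌊5557/21⌋ − ⌊5557/39⌋ − ⌊5557/91⌋ + ⌊5557/273⌋ = 1852 + 793 + 427 − 264 − 142 − 61 + 20 = 2625
5557 − 2625 = 2932

2932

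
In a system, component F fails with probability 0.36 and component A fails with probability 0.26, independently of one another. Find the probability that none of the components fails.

0.4736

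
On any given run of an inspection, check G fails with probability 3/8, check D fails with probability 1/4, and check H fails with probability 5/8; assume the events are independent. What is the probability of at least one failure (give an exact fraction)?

211/256

P(none) = (1 − 3/8) × (1 − 1/4) × (1 − 5/8) = 5/8 × 3/4 × 3/8 = 45/256
P(at least one) = 1 − 45/256 = 211/256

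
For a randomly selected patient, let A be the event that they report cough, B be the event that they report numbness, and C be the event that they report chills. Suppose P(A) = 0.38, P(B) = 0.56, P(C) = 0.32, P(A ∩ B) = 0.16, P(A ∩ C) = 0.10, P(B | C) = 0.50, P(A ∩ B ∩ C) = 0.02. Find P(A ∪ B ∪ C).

0.86

P(B ∩ C) = P(C)·P(B|C) = 0.32 × 0.50 = 0.16
Apply inclusion-exclusion:
P(A ∪ B ∪ C) = 0.38 + 0.56 + 0.32 − 0.16 − 0.10 − 0.16 + 0.02 = 0.86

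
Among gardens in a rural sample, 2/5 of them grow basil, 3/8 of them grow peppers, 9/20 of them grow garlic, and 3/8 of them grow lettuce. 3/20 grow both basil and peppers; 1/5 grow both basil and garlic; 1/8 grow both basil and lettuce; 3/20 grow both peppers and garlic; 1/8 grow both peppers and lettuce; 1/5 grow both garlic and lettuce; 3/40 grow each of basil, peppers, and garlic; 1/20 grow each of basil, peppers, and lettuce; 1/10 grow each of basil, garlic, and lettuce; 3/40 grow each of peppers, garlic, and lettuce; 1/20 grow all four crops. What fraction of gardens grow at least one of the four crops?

9/10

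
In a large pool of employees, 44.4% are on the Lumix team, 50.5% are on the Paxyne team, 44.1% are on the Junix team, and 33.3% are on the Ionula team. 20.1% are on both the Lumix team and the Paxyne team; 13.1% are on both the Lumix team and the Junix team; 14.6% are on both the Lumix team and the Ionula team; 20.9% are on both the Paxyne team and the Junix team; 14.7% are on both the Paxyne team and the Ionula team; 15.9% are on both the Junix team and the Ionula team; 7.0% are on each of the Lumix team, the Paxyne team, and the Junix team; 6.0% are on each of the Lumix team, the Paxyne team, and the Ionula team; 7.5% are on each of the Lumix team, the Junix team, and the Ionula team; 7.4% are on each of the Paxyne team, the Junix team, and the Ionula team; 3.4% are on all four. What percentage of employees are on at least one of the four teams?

Apply inclusion-exclusion:
P(≥1) = 44.4 + 50.5 + 44.1 + 33.3 − 20.1 − 13.1 − 14.6 − 20.9 − 14.7 − 15.9 + 7.0 + 6.0 + 7.5 + 7.4 − 3.4 = 97.5%

97.5%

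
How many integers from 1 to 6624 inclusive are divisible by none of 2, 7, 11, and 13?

By inclusion–exclusion:
floor(6624/2) + floor(6624/7) + floor(6624/11) + floor(6624/13) − floor(6624/14) − floor(6624/22) − floor(6624/26) − floor(6624/77) − floor(6624/91) − floor(6624/143) + floor(6624/154) + floor(6624/182) + floor(6624/286) + floor(6624/1001) − floor(6624/2002) = 3312 + 946 + 602 + 509 − 473 − 301 − 254 − 86 − 72 − 46 + 43 + 36 + 23 + 6 − 3 = 4242
6624 − 4242 = 2382

2382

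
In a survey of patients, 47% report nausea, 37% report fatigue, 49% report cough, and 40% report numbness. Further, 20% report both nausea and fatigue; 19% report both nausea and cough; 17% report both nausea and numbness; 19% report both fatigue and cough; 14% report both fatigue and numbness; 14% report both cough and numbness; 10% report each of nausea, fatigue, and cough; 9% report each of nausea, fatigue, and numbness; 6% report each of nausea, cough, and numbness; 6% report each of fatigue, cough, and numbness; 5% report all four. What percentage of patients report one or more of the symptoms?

96%

By inclusion–exclusion:
P(union) = 47 + 37 + 49 + 40 − 20 − 19 − 17 − 19 − 14 − 14 + 10 + 9 + 6 + 6 − 5 = 96%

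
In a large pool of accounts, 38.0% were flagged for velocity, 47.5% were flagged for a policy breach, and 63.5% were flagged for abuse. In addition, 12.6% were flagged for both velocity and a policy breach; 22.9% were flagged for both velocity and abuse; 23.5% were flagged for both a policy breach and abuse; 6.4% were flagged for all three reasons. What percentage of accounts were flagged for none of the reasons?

Using inclusion–exclusion:
P(≥1) = 38.0 + 47.5 + 63.5 − 12.6 − 22.9 − 23.5 + 6.4 = 96.4%
P(none) = 100% − 96.4% = 3.6%

3.6%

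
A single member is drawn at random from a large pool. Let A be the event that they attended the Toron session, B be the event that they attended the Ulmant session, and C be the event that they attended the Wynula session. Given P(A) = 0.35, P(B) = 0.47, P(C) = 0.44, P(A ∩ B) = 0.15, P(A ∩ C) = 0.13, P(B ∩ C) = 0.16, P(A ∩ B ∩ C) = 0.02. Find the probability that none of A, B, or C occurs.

P(A ∪ B ∪ C) = 0.35 + 0.47 + 0.44 − 0.15 − 0.13 − 0.16 + 0.02 = 0.84
P(none) = 1 − 0.84 = 0.16

0.16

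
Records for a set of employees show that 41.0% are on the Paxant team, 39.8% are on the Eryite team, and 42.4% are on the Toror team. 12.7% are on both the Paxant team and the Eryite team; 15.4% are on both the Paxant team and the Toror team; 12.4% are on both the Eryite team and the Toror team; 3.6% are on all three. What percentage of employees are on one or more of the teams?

86.3%

P(at least one) = 41.0 + 39.8 + 42.4 − 12.7 − 15.4 − 12.4 + 3.6 = 86.3%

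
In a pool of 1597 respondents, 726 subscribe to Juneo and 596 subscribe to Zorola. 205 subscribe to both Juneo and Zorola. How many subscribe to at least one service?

1117

|at least one| = 726 + 596 − 205 = 1117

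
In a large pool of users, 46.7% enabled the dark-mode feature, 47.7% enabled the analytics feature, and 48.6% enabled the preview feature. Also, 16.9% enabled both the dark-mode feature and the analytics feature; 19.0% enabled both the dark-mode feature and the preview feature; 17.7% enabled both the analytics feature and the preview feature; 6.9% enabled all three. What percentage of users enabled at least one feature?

Inclusion–exclusion gives
P(≥1) = 46.7 + 47.7 + 48.6 − 16.9 − 19.0 − 17.7 + 6.9 = 96.3%

96.3%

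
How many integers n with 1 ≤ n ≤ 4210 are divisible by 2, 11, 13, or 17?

2547

floor(4210/2) + floor(4210/11) + floor(4210/13) + floor(4210/17) − floor(4210/22) − floor(4210/26) − floor(4210/34) − floor(4210/143) − floor(4210/187) − floor(4210/221) + floor(4210/286) + floor(4210/374) + floor(4210/442) + floor(4210/2431) − floor(4210/4862) = 2105 + 382 + 323 + 247 − 191 − 161 − 123 − 29 − 22 − 19 + 14 + 11 + 9 + 1 − 0 = 2547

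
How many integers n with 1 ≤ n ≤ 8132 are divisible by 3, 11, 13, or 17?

2710 + 739 + 625 + 478 − 246 − 208 − 159 − 56 − 43 − 36 + 18 + 14 + 12 + 3 − 1 = 3850

3850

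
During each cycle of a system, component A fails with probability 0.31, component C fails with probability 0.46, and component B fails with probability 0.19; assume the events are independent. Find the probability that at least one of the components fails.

0.698194

Independence gives P(none) = ∏(1 − pᵢ).
P(none) = (1 − 0.31) × (1 − 0.46) × (1 − 0.19) = 0.69 × 0.54 × 0.81 = 0.301806
P(at least one) = 1 − 0.301806 = 0.698194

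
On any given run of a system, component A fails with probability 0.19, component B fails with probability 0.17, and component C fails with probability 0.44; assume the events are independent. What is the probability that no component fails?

0.376488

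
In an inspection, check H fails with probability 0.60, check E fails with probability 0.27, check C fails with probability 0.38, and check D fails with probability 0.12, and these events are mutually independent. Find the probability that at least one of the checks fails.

0.8406848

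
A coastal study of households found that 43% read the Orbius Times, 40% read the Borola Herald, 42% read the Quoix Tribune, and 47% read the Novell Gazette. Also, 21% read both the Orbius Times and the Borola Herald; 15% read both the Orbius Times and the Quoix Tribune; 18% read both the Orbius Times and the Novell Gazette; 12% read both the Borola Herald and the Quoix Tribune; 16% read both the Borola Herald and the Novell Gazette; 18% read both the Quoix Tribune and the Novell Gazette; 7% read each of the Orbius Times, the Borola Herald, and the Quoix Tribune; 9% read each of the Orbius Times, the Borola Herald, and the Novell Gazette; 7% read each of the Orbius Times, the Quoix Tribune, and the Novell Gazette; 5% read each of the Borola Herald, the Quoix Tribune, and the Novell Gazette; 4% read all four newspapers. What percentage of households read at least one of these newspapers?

P(union) = 43 + 40 + 42 + 47 − 21 − 15 − 18 − 12 − 16 − 18 + 7 + 9 + 7 + 5 − 4 = 96%

96%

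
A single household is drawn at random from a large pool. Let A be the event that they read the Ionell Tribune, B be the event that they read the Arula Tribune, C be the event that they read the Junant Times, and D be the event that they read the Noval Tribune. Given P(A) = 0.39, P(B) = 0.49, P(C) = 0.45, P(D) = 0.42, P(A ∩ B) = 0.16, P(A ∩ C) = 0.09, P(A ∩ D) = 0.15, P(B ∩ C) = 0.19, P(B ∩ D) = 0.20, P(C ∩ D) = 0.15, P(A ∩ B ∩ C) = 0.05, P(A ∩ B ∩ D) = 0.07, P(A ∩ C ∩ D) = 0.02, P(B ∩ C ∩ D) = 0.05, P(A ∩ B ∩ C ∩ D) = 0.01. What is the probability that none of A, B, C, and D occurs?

0.01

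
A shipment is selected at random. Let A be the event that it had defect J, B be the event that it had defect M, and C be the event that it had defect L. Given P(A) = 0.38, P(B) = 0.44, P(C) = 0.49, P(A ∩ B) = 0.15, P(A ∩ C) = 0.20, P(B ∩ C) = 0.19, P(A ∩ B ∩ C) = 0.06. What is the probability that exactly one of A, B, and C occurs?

0.41

Using the inclusion–exclusion count for exactly one event:
P(exactly one) = 0.38 + 0.44 + 0.49 − 2·0.15 − 2·0.20 − 2·0.19 + 3·0.06 = 0.41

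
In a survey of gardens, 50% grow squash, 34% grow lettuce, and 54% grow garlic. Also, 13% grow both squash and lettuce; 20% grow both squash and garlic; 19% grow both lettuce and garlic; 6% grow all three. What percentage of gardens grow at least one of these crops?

92%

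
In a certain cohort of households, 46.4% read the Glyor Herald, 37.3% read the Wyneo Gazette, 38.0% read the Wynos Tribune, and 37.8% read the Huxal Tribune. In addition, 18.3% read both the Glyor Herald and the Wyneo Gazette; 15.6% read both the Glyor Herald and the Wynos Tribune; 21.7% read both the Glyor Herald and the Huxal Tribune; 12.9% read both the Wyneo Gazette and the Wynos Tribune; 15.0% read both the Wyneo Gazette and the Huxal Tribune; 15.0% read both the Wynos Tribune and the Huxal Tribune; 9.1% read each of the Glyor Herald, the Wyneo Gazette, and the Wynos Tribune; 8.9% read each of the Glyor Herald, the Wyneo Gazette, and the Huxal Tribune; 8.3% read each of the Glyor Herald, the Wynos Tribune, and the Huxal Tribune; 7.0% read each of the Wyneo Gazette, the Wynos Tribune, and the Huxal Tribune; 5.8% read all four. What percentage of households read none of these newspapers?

11.5%

Apply inclusion-exclusion:
P(at least one) = 46.4 + 37.3 + 38.0 + 37.8 − 18.3 − 15.6 − 21.7 − 12.9 − 15.0 − 15.0 + 9.1 + 8.9 + 8.3 + 7.0 − 5.8 = 88.5%
P(none) = 100% − 88.5% = 11.5%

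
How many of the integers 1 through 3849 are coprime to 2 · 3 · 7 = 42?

1100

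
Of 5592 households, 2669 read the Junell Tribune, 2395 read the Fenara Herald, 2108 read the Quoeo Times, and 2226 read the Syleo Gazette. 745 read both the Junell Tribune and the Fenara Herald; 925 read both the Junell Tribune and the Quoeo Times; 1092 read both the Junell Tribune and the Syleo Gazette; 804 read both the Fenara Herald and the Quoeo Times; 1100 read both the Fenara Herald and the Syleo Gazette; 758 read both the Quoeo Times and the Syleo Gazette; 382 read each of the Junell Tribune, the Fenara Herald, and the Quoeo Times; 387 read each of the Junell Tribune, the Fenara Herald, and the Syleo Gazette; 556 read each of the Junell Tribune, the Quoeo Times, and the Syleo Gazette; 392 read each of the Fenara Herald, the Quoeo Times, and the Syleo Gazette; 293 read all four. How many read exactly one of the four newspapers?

2529

N(exactly one) = 2669 + 2395 + 2108 + 2226 − 2·745 − 2·925 − 2·1092 − 2·804 − 2·1100 − 2·758 + 3·382 + 3·387 + 3·556 + 3·392 − 4·293 = 2529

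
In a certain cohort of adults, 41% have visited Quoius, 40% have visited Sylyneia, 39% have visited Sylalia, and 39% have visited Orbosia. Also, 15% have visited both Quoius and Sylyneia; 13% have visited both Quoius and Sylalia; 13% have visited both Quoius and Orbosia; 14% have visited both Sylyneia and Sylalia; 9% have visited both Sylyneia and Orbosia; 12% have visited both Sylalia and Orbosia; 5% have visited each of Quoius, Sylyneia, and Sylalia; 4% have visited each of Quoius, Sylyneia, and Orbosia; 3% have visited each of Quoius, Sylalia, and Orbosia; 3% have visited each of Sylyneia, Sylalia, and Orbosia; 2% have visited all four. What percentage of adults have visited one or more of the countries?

96%

P(≥1) = 41 + 40 + 39 + 39 − 15 − 13 − 13 − 14 − 9 − 12 + 5 + 4 + 3 + 3 − 2 = 96%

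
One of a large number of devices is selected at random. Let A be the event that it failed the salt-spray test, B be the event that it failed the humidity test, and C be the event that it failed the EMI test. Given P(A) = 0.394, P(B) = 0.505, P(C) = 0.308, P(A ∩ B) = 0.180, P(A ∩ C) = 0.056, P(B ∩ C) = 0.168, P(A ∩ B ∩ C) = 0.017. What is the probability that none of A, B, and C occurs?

0.180

Inclusion–exclusion gives
P(A ∪ B ∪ C) = 0.394 + 0.505 + 0.308 − 0.180 − 0.056 − 0.168 + 0.017 = 0.820
P(none) = 1 − 0.820 = 0.180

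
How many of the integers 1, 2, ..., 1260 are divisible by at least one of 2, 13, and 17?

712

Using inclusion–exclusion:
⌊1260/2⌋ + ⌊1260/13⌋ + ⌊1260/17⌋ − ⌊1260/26⌋ − ⌊1260/34⌋ − ⌊1260/221⌋ + ⌊1260/442⌋ = 630 + 96 + 74 − 48 − 37 − 5 + 2 = 712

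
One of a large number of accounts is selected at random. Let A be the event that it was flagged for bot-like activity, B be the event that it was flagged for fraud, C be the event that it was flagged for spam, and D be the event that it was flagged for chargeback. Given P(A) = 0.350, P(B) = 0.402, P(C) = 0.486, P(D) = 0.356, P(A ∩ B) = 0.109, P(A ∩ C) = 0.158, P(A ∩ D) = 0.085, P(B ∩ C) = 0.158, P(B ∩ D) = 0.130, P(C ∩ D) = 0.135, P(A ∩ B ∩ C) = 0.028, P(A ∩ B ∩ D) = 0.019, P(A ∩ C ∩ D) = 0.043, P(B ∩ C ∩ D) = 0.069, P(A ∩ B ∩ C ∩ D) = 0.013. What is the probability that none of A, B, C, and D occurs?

0.035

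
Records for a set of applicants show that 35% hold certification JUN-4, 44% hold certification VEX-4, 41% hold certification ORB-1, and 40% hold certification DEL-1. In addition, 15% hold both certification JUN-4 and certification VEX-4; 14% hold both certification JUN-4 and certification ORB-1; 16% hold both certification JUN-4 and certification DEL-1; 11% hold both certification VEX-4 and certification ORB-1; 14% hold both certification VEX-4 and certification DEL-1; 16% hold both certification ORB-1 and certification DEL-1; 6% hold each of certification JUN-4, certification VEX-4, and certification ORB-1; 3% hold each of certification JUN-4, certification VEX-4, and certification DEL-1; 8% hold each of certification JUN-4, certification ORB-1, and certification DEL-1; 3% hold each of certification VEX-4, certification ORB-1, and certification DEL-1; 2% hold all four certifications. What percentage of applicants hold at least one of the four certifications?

92%

Using inclusion–exclusion:
P(at least one) = 35 + 44 + 41 + 40 − 15 − 14 − 16 − 11 − 14 − 16 + 6 + 3 + 8 + 3 − 2 = 92%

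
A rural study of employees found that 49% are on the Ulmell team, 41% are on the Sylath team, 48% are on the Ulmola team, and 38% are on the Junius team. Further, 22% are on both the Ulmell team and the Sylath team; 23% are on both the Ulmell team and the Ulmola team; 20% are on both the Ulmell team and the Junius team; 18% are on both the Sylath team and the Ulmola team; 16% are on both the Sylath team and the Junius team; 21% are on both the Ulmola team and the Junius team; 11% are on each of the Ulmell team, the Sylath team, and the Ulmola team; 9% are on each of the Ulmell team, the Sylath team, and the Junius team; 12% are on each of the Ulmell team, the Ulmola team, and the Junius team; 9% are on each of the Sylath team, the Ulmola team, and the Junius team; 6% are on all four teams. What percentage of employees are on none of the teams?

9%

P(union) = 49 + 41 + 48 + 38 − 22 − 23 − 20 − 18 − 16 − 21 + 11 + 9 + 12 + 9 − 6 = 91%
P(none) = 100% − 91% = 9%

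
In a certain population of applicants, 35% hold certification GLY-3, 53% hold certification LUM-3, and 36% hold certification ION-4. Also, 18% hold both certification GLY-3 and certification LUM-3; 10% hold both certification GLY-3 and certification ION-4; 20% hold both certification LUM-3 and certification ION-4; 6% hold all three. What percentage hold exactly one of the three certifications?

46%

P(exactly one) = 35 + 53 + 36 − 2·18 − 2·10 − 2·20 + 3·6 = 46%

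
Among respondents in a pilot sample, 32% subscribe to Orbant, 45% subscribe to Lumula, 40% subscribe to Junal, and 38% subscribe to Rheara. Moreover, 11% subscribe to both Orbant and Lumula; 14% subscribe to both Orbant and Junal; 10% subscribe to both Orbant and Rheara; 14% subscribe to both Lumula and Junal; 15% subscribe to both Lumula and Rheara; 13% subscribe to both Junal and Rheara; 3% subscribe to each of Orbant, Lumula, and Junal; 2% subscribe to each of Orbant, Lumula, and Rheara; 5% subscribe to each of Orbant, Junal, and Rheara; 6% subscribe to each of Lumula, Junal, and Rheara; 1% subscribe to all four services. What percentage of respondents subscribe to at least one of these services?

93%

Inclusion–exclusion gives
P(≥1) = 32 + 45 + 40 + 38 − 11 − 14 − 10 − 14 − 15 − 13 + 3 + 2 + 5 + 6 − 1 = 93%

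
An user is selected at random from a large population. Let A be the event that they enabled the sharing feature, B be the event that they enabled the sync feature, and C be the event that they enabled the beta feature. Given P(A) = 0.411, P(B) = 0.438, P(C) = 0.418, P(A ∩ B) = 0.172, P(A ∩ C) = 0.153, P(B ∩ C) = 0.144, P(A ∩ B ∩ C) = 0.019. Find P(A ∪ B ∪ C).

0.817

By inclusion–exclusion:
P(A ∪ B ∪ C) = 0.411 + 0.438 + 0.418 − 0.172 − 0.153 − 0.144 + 0.019 = 0.817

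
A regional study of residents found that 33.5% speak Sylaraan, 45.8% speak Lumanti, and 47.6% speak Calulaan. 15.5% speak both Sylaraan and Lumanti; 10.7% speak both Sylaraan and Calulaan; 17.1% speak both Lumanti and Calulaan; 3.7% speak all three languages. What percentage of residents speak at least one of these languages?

87.3%

P(at least one) = 33.5 + 45.8 + 47.6 − 15.5 − 10.7 − 17.1 + 3.7 = 87.3%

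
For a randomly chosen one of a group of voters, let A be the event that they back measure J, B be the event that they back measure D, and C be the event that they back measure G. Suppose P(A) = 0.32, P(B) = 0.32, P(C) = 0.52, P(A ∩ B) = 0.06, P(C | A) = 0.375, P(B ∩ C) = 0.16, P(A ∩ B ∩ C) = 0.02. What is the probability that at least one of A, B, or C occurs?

P(A ∩ C) = P(A)·P(C|A) = 0.32 × 0.375 = 0.12
P(A ∪ B ∪ C) = 0.32 + 0.32 + 0.52 − 0.06 − 0.12 − 0.16 + 0.02 = 0.84

0.84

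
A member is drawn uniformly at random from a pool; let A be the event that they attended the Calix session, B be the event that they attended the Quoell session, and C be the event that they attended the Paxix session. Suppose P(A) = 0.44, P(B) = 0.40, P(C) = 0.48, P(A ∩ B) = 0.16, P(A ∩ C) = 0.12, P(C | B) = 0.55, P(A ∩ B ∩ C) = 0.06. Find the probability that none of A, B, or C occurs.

0.12

P(B ∩ C) = P(B)·P(C|B) = 0.40 × 0.55 = 0.22
Apply inclusion-exclusion:
P(A ∪ B ∪ C) = 0.44 + 0.40 + 0.48 − 0.16 − 0.12 − 0.22 + 0.06 = 0.88
P(none) = 1 − 0.88 = 0.12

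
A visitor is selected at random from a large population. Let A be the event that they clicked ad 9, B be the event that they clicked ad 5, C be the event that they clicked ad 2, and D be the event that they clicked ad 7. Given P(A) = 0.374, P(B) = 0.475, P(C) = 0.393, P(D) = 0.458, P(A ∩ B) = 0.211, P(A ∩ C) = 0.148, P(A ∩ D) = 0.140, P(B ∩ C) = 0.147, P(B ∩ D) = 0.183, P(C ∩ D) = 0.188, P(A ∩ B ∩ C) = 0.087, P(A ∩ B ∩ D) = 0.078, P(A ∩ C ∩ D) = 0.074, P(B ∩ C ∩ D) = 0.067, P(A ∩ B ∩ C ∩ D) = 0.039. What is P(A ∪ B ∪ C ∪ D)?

P(A ∪ B ∪ C ∪ D) = 0.374 + 0.475 + 0.393 + 0.458 − 0.211 − 0.148 − 0.140 − 0.147 − 0.183 − 0.188 + 0.087 + 0.078 + 0.074 + 0.067 − 0.039 = 0.950

0.950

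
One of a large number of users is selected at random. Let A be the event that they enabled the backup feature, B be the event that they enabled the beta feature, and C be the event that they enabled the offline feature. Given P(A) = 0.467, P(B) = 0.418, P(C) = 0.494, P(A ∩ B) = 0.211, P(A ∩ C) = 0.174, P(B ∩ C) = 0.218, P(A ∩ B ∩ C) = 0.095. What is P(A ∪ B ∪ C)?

0.871

P(A ∪ B ∪ C) = 0.467 + 0.418 + 0.494 − 0.211 − 0.174 − 0.218 + 0.095 = 0.871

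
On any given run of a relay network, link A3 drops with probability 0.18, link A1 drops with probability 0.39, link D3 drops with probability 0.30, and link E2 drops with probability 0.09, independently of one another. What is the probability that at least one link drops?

P(none) = (1 − 0.18) × (1 − 0.39) × (1 − 0.30) × (1 − 0.09) = 0.82 × 0.61 × 0.70 × 0.91 = 0.3186274
P(at least one) = 1 − 0.3186274 = 0.6813726

0.6813726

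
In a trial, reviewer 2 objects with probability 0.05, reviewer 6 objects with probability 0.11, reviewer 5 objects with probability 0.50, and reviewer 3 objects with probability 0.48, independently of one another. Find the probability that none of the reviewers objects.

P(none) = (1 − 0.05) × (1 − 0.11) × (1 − 0.50) × (1 − 0.48) = 0.95 × 0.89 × 0.50 × 0.52 = 0.21983

0.21983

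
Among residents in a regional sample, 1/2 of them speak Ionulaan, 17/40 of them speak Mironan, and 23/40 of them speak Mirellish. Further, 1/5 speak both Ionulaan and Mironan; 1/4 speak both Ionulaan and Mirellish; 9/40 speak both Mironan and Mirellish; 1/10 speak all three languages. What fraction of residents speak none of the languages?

3/40

P(≥1) = 1/2 + 17/40 + 23/40 − 1/5 − 1/4 − 9/40 + 1/10 = 37/40
P(none) = 1 − 37/40 = 3/40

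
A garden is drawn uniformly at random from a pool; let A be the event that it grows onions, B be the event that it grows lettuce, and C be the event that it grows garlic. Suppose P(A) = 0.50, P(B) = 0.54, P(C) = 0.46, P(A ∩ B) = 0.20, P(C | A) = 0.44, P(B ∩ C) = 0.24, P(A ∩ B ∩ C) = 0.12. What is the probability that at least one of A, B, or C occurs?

P(A ∩ C) = P(A)·P(C|A) = 0.50 × 0.44 = 0.22
By inclusion-exclusion,
P(A ∪ B ∪ C) = 0.50 + 0.54 + 0.46 − 0.20 − 0.22 − 0.24 + 0.12 = 0.96

0.96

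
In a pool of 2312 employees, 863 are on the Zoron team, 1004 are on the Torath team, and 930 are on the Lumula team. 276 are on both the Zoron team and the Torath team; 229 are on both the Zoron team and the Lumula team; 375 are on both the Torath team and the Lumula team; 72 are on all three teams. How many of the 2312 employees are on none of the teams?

323

By inclusion–exclusion:
|union| = 863 + 1004 + 930 − 276 − 229 − 375 + 72 = 1989
None: 2312 − 1989 = 323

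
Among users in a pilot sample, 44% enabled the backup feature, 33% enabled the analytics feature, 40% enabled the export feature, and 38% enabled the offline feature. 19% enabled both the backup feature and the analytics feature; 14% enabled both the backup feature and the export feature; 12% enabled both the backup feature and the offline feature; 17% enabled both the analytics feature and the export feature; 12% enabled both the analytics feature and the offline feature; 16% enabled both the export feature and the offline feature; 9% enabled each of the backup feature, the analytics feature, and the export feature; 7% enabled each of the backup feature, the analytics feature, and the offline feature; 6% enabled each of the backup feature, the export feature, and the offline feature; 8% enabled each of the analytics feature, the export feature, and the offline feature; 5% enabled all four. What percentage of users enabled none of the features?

10%

P(≥1) = 44 + 33 + 40 + 38 − 19 − 14 − 12 − 17 − 12 − 16 + 9 + 7 + 6 + 8 − 5 = 90%
P(none) = 100% − 90% = 10%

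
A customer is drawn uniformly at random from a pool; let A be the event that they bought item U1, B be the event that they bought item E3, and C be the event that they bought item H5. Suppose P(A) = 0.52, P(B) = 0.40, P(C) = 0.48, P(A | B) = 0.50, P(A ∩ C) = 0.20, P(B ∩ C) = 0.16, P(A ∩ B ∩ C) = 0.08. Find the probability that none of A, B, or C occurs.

P(A ∩ B) = P(B)·P(A|B) = 0.40 × 0.50 = 0.20
By inclusion-exclusion,
P(A ∪ B ∪ C) = 0.52 + 0.40 + 0.48 − 0.20 − 0.20 − 0.16 + 0.08 = 0.92
P(none) = 1 − 0.92 = 0.08

0.08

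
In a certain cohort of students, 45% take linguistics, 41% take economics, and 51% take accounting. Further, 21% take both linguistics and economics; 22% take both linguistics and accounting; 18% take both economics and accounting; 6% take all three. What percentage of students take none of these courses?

By inclusion–exclusion:
P(≥1) = 45 + 41 + 51 − 21 − 22 − 18 + 6 = 82%
P(none) = 100% − 82% = 18%

18%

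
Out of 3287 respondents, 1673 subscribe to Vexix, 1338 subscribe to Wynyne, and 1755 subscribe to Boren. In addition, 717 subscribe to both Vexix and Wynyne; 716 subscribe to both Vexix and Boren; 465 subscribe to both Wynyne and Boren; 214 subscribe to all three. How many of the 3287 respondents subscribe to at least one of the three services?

Inclusion–exclusion gives
N(≥1) = 1673 + 1338 + 1755 − 717 − 716 − 465 + 214 = 3082

3082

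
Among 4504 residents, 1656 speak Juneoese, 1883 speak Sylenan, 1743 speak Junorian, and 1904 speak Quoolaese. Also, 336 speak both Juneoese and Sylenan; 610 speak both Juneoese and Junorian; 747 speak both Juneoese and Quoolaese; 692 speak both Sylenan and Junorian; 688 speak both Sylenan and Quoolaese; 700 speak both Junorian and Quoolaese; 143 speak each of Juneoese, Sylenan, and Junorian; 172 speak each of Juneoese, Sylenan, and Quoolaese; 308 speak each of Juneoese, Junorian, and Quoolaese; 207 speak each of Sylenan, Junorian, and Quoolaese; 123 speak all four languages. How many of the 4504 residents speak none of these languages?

384

By inclusion–exclusion:
|union| = 1656 + 1883 + 1743 + 1904 − 336 − 610 − 747 − 692 − 688 − 700 + 143 + 172 + 308 + 207 − 123 = 4120
None: 4504 − 4120 = 384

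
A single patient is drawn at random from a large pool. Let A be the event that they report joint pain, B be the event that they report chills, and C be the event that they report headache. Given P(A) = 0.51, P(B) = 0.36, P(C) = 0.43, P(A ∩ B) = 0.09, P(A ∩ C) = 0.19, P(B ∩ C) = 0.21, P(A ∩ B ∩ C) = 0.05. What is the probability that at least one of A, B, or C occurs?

By inclusion–exclusion:
P(A ∪ B ∪ C) = 0.51 + 0.36 + 0.43 − 0.09 − 0.19 − 0.21 + 0.05 = 0.86

0.86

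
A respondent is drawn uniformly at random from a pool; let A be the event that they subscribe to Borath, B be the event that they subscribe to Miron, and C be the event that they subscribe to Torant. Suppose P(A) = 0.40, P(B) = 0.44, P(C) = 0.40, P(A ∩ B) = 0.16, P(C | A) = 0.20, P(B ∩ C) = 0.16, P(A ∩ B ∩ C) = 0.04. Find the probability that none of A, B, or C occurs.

0.12

P(A ∩ C) = P(A)·P(C|A) = 0.40 × 0.20 = 0.08
By inclusion-exclusion,
P(A ∪ B ∪ C) = 0.40 + 0.44 + 0.40 − 0.16 − 0.08 − 0.16 + 0.04 = 0.88
P(none) = 1 − 0.88 = 0.12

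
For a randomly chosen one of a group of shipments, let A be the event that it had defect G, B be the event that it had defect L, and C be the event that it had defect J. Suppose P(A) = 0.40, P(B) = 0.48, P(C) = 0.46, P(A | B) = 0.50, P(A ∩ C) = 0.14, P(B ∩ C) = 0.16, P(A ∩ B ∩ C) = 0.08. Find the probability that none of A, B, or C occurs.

P(A ∩ B) = P(B)·P(A|B) = 0.48 × 0.50 = 0.24
P(A ∪ B ∪ C) = 0.40 + 0.48 + 0.46 − 0.24 − 0.14 − 0.16 + 0.08 = 0.88
P(none) = 1 − 0.88 = 0.12

0.12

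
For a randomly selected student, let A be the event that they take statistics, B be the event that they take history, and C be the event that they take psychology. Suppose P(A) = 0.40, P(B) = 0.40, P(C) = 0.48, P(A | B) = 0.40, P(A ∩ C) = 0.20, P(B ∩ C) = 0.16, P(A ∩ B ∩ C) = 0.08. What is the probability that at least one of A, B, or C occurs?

0.84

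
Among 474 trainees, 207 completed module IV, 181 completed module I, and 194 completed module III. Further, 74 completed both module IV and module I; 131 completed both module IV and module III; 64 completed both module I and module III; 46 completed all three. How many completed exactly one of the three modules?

By inclusion–exclusion (exactly-one form):
|exactly one| = 207 + 181 + 194 − 2·74 − 2·131 − 2·64 + 3·46 = 182

182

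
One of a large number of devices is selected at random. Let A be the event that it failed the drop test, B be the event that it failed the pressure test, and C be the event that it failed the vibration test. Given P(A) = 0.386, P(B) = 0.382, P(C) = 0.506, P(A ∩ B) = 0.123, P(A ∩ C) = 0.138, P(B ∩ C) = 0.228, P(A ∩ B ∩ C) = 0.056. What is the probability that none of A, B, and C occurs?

0.159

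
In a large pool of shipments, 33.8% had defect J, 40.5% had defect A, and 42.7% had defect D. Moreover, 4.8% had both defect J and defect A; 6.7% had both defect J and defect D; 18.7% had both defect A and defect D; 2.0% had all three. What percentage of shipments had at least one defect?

Apply inclusion-exclusion:
P(≥1) = 33.8 + 40.5 + 42.7 − 4.8 − 6.7 − 18.7 + 2.0 = 88.8%

88.8%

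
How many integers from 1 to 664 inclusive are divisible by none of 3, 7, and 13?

351

By inclusion-exclusion,
221 + 94 + 51 − 31 − 17 − 7 + 2 = 313
664 − 313 = 351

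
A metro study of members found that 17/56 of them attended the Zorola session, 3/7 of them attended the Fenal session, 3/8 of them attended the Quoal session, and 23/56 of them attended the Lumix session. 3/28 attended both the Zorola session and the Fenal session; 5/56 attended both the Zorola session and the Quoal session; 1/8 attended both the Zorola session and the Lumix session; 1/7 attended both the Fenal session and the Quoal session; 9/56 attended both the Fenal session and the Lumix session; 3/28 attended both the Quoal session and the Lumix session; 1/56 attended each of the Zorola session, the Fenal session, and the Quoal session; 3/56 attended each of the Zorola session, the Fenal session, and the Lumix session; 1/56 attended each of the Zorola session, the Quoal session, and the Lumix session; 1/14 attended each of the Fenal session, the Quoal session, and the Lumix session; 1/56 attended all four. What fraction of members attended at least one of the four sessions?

Apply inclusion-exclusion:
P(at least one) = 17/56 + 3/7 + 3/8 + 23/56 − 3/28 − 5/56 − 1/8 − 1/7 − 9/56 − 3/28 + 1/56 + 3/56 + 1/56 + 1/14 − 1/56 = 13/14

13/14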